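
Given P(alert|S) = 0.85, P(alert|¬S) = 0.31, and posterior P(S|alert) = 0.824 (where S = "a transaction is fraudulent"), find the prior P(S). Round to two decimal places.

In odds form, posterior odds = prior odds × likelihood ratio, so prior odds = posterior odds ÷ LR.
Posterior odds = 0.824/(1−0.824) = 4.6818. LR = 0.85/0.31 = 2.7419.
Prior odds = 4.6818/2.7419 = 1.7075, so P(S) = 1.7075/(1+1.7075) ≈ 0.63.

P(S) = 0.63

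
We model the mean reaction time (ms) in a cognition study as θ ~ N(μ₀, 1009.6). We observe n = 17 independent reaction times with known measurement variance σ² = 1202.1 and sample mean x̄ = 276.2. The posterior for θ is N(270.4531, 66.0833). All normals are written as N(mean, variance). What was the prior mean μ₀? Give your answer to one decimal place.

With known observation variance, the Normal–Normal posterior has precision τ_n = τ₀ + n/σ² and mean μ_n = (τ₀μ₀ + (n/σ²)x̄)/τ_n.
Here τ₀ = 1/1009.6 = 0.000990 and τ_data = 17/1202.1 = 0.014142, so τ_n = 0.015132.
Rearranging for μ₀: μ₀ = (μ_n·τ_n − τ_data·x̄)/τ₀ = (270.4531·0.015132 − 0.014142·276.2) / 0.000990 = 0.186476/0.000990 ≈ 188.4.

μ₀ = 188.4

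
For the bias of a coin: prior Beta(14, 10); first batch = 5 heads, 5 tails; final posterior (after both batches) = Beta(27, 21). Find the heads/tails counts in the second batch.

8 heads and 6 tails

Because Beta–binomial updating is additive in the counts, the combined data contributed (α_post−α_prior, β_post−β_prior) successes and failures.
Total across both batches: 27−14=13 heads, 21−10=11 tails.
Subtract the first batch: 13−5=8 heads and 11−5=6 tails.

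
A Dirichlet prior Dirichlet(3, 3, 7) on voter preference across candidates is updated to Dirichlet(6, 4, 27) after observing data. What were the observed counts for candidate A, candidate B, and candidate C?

counts (3, 1, 20)

For a Dirichlet(α) prior with multinomial counts c, the posterior is Dirichlet(α + c) componentwise.
Counts are posterior − prior componentwise: 6−3=3, 4−3=1, 27−7=20.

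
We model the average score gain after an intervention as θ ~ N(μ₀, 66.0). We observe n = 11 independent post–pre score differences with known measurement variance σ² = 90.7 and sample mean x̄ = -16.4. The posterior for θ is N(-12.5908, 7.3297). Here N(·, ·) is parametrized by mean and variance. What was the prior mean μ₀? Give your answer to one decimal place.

With known observation variance, the Normal–Normal posterior has precision τ_n = τ₀ + n/σ² and mean μ_n = (τ₀μ₀ + (n/σ²)x̄)/τ_n.
Here τ₀ = 1/66.0 = 0.015152 and τ_data = 11/90.7 = 0.121279, so τ_n = 0.136431.
Rearranging for μ₀: μ₀ = (μ_n·τ_n − τ_data·x̄)/τ₀ = (-12.5908·0.136431 − 0.121279·-16.4) / 0.015152 = 0.271200/0.015152 ≈ 17.9.

μ₀ = 17.9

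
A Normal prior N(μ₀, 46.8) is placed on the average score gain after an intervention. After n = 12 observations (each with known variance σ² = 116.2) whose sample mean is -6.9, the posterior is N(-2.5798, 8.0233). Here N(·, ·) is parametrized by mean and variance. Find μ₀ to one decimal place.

μ₀ = 18.3

With known observation variance, the Normal–Normal posterior has precision τ_n = τ₀ + n/σ² and mean μ_n = (τ₀μ₀ + (n/σ²)x̄)/τ_n.
Here τ₀ = 1/46.8 = 0.021368 and τ_data = 12/116.2 = 0.103270, so τ_n = 0.124638.
Rearranging for μ₀: μ₀ = (μ_n·τ_n − τ_data·x̄)/τ₀ = (-2.5798·0.124638 − 0.103270·-6.9) / 0.021368 = 0.391022/0.021368 ≈ 18.3.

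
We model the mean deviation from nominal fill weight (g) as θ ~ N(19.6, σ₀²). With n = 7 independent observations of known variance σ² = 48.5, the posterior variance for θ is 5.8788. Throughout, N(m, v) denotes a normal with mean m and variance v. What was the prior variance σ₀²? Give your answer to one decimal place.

σ₀² = 38.8

For the Normal–Normal model with known σ², precisions add: τ_n = τ₀ + n/σ².
So 1/σ₀² = 1/5.8788 − 7/48.5 = 0.170103 − 0.144330 = 0.025773.
Hence σ₀² = 1/0.025773 ≈ 38.8.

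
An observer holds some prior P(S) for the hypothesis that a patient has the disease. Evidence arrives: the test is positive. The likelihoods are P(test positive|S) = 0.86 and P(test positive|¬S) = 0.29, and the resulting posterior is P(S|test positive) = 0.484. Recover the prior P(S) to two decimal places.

In odds form, posterior odds = prior odds × likelihood ratio, so prior odds = posterior odds ÷ LR.
Posterior odds = 0.484/(1−0.484) = 0.9380. LR = 0.86/0.29 = 2.9655.
Prior odds = 0.9380/2.9655 = 0.3163, so P(S) = 0.3163/(1+0.3163) ≈ 0.24.

P(S) = 0.24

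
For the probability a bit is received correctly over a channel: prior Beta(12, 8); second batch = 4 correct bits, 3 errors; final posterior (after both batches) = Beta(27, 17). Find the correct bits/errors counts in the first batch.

Because Beta–binomial updating is additive in the counts, the combined data contributed (α_post−α_prior, β_post−β_prior) successes and failures.
Total across both batches: 27−12=15 correct bits, 17−8=9 errors.
Subtract the second batch: 15−4=11 correct bits and 9−3=6 errors.

11 correct bits and 6 errors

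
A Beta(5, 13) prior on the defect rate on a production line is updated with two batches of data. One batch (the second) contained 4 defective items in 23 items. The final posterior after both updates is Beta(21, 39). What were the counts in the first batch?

Because Beta–binomial updating is additive in the counts, the combined data contributed (α_post−α_prior, β_post−β_prior) successes and failures.
Total across both batches: 21−5=16 defective items, 39−13=26 good items.
Subtract the second batch: 16−4=12 defective items and 26−19=7 good items.

12 defective items and 7 good items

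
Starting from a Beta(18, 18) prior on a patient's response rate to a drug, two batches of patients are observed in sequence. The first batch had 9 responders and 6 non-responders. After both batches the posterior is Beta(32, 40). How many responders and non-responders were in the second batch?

5 responders and 16 non-responders

Because Beta–binomial updating is additive in the counts, the combined data contributed (α_post−α_prior, β_post−β_prior) successes and failures.
Total across both batches: 32−18=14 responders, 40−18=22 non-responders.
Subtract the first batch: 14−9=5 responders and 22−6=16 non-responders.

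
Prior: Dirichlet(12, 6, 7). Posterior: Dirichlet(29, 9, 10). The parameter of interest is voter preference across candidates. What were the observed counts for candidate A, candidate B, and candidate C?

For a Dirichlet(α) prior with multinomial counts c, the posterior is Dirichlet(α + c) componentwise.
Counts are posterior − prior componentwise: 29−12=17, 9−6=3, 10−7=3.

counts (17, 3, 3)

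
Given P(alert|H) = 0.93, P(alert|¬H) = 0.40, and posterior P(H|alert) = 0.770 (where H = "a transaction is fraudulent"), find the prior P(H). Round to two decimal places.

Bayes' rule in odds form gives O(H|E) = O(H)·[P(E|H)/P(E|¬H)], hence O(H) = O(H|E)/LR.
Posterior odds = 0.770/(1−0.770) = 3.3478. LR = 0.93/0.40 = 2.3250.
Prior odds = 3.3478/2.3250 = 1.4399, so P(H) = 1.4399/(1+1.4399) ≈ 0.59.

P(H) = 0.59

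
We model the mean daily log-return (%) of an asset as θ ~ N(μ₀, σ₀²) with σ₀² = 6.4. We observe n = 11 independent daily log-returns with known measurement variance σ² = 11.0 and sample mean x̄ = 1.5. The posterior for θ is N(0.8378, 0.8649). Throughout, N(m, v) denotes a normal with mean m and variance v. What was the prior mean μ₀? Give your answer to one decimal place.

With known observation variance, the Normal–Normal posterior has precision τ_n = τ₀ + n/σ² and mean μ_n = (τ₀μ₀ + (n/σ²)x̄)/τ_n.
Here τ₀ = 1/6.4 = 0.156250 and τ_data = 11/11.0 = 1.000000, so τ_n = 1.156250.
Rearranging for μ₀: μ₀ = (μ_n·τ_n − τ_data·x̄)/τ₀ = (0.8378·1.156250 − 1.000000·1.5) / 0.156250 = -0.531294/0.156250 ≈ -3.4.

μ₀ = -3.4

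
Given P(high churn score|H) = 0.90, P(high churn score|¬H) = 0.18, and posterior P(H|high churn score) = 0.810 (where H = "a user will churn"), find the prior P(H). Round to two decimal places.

P(H) = 0.46

In odds form, posterior odds = prior odds × likelihood ratio, so prior odds = posterior odds ÷ LR.
Posterior odds = 0.810/(1−0.810) = 4.2632. LR = 0.90/0.18 = 5.0000.
Prior odds = 4.2632/5.0000 = 0.8526, so P(H) = 0.8526/(1+0.8526) ≈ 0.46.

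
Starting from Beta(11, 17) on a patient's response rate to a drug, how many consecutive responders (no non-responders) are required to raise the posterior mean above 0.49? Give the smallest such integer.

After k responders and 0 non-responders the posterior is Beta(11+k, 17), with mean (11+k)/(11+17+k).
Set (11+k)/(28+k) > 0.49 and solve: k > (0.49·28 − 11)/(1 − 0.49) = 5.333.
The smallest integer exceeding 5.333 is 6.

k = 6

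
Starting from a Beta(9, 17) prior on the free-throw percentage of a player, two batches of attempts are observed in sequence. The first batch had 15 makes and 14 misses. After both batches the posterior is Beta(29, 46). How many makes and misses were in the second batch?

Because Beta–binomial updating is additive in the counts, the combined data contributed (α_post−α_prior, β_post−β_prior) successes and failures.
Total across both batches: 29−9=20 makes, 46−17=29 misses.
Subtract the first batch: 20−15=5 makes and 29−14=15 misses.

5 makes and 15 misses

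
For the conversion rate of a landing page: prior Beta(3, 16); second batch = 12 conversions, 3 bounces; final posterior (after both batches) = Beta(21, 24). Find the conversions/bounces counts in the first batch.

Sequential conjugate updates are equivalent to a single update on the pooled data, so total successes = posterior α − prior α and total failures = posterior β − prior β.
Total across both batches: 21−3=18 conversions, 24−16=8 bounces.
Subtract the second batch: 18−12=6 conversions and 8−3=5 bounces.

6 conversions and 5 bounces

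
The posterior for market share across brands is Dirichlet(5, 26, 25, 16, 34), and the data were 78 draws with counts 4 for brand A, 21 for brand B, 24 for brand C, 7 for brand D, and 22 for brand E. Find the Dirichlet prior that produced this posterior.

For a Dirichlet(α) prior with multinomial counts c, the posterior is Dirichlet(α + c) componentwise.
Subtract each count from the matching posterior parameter: 5−4=1, 26−21=5, 25−24=1, 16−7=9, 34−22=12.

Dirichlet(1, 5, 1, 9, 12)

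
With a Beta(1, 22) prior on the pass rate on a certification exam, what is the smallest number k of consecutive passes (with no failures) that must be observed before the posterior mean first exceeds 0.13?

After k passes and 0 failures the posterior is Beta(1+k, 22), with mean (1+k)/(1+22+k).
Set (1+k)/(23+k) > 0.13 and solve: k > (0.13·23 − 1)/(1 − 0.13) = 2.287.
The smallest integer exceeding 2.287 is 3.

k = 3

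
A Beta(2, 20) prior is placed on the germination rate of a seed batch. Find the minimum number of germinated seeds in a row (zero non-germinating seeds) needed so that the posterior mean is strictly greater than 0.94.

After k germinated seeds and 0 non-germinating seeds the posterior is Beta(2+k, 20), with mean (2+k)/(2+20+k).
Set (2+k)/(22+k) > 0.94 and solve: k > (0.94·22 − 2)/(1 − 0.94) = 311.333.
The smallest integer exceeding 311.333 is 312.

k = 312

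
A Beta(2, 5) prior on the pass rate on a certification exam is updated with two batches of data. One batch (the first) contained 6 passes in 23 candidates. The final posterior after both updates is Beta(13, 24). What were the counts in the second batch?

5 passes and 2 failures

Because Beta–binomial updating is additive in the counts, the combined data contributed (α_post−α_prior, β_post−β_prior) successes and failures.
Total across both batches: 13−2=11 passes, 24−5=19 failures.
Subtract the first batch: 11−6=5 passes and 19−17=2 failures.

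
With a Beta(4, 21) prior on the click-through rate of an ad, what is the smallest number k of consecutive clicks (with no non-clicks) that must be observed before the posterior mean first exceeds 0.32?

After k clicks and 0 non-clicks the posterior is Beta(4+k, 21), with mean (4+k)/(4+21+k).
Set (4+k)/(25+k) > 0.32 and solve: k > (0.32·25 − 4)/(1 − 0.32) = 5.882.
The smallest integer exceeding 5.882 is 6, and checking k=6: (10)/(31) = 0.3226 > 0.32.

k = 6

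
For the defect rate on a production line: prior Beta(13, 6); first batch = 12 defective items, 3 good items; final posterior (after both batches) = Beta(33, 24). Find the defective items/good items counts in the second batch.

Sequential conjugate updates are equivalent to a single update on the pooled data, so total successes = posterior α − prior α and total failures = posterior β − prior β.
Total across both batches: 33−13=20 defective items, 24−6=18 good items.
Subtract the first batch: 20−12=8 defective items and 18−3=15 good items.

8 defective items and 15 good items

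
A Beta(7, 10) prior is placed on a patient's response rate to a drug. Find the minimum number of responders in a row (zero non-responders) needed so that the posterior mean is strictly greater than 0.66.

After k responders and 0 non-responders the posterior is Beta(7+k, 10), with mean (7+k)/(7+10+k).
Set (7+k)/(17+k) > 0.66 and solve: k > (0.66·17 − 7)/(1 − 0.66) = 12.412.
The smallest integer exceeding 12.412 is 13, and checking k=13: (20)/(30) = 0.6667 > 0.66.

k = 13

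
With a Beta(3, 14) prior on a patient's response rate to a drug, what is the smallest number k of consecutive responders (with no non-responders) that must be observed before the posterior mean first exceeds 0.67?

k = 26

After k responders and 0 non-responders the posterior is Beta(3+k, 14), with mean (3+k)/(3+14+k).
Set (3+k)/(17+k) > 0.67 and solve: k > (0.67·17 − 3)/(1 − 0.67) = 25.424.
The smallest integer exceeding 25.424 is 26, and checking k=26: (29)/(43) = 0.6744 > 0.67.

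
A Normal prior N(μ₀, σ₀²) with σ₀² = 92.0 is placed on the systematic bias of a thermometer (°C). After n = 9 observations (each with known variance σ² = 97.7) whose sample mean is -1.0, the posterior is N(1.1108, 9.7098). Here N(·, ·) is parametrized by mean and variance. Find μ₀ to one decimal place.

μ₀ = 19.0

With known observation variance, the Normal–Normal posterior has precision τ_n = τ₀ + n/σ² and mean μ_n = (τ₀μ₀ + (n/σ²)x̄)/τ_n.
Here τ₀ = 1/92.0 = 0.010870 and τ_data = 9/97.7 = 0.092119, so τ_n = 0.102989.
Rearranging for μ₀: μ₀ = (μ_n·τ_n − τ_data·x̄)/τ₀ = (1.1108·0.102989 − 0.092119·-1.0) / 0.010870 = 0.206519/0.010870 ≈ 19.0.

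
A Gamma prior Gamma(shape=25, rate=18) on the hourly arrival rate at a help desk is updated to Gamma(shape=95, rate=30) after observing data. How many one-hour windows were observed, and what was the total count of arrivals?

n = 12 one-hour windows with total 70 arrivals

Gamma–Poisson conjugacy: posterior shape = α + Σxᵢ, posterior rate = β + n.
Matching: Σxᵢ = 95 − 25 = 70 and n = 30 − 18 = 12.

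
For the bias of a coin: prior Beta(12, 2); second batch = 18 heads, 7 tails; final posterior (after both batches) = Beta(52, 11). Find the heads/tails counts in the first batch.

22 heads and 2 tails

Sequential conjugate updates are equivalent to a single update on the pooled data, so total successes = posterior α − prior α and total failures = posterior β − prior β.
Total across both batches: 52−12=40 heads, 11−2=9 tails.
Subtract the second batch: 40−18=22 heads and 9−7=2 tails.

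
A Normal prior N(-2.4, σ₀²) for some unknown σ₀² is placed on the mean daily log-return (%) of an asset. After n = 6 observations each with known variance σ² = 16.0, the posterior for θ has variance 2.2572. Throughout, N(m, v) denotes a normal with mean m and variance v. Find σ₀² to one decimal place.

Posterior precision equals prior precision plus data precision: 1/σ_n² = 1/σ₀² + n/σ².
So 1/σ₀² = 1/2.2572 − 6/16.0 = 0.443027 − 0.375000 = 0.068027.
Hence σ₀² = 1/0.068027 ≈ 14.7.

σ₀² = 14.7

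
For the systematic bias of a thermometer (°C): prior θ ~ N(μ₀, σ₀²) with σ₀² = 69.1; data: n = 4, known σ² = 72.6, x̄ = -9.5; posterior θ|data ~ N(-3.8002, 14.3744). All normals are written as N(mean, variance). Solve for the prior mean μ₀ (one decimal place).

The posterior mean is a precision-weighted average: μ_n = (τ₀μ₀ + τ_data·x̄)/(τ₀+τ_data), with τ₀=1/σ₀² and τ_data=n/σ².
Here τ₀ = 1/69.1 = 0.014472 and τ_data = 4/72.6 = 0.055096, so τ_n = 0.069568.
Rearranging for μ₀: μ₀ = (μ_n·τ_n − τ_data·x̄)/τ₀ = (-3.8002·0.069568 − 0.055096·-9.5) / 0.014472 = 0.259040/0.014472 ≈ 17.9.

μ₀ = 17.9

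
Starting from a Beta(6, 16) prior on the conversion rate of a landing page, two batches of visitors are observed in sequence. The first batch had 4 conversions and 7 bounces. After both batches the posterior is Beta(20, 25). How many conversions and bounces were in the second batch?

10 conversions and 2 bounces

Because Beta–binomial updating is additive in the counts, the combined data contributed (α_post−α_prior, β_post−β_prior) successes and failures.
Total across both batches: 20−6=14 conversions, 25−16=9 bounces.
Subtract the first batch: 14−4=10 conversions and 9−7=2 bounces.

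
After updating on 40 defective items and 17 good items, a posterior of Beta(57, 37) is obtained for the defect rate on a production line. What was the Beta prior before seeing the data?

Beta is conjugate to the binomial likelihood: posterior = Beta(α+s, β+f).
So α = 57 − 40 = 17 and β = 37 − 17 = 20.

Beta(17, 20)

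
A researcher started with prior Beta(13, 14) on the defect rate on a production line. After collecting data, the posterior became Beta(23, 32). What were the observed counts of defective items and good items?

Under Beta–binomial conjugacy the posterior parameters are (α+s, β+f).
So s = 23 − 13 = 10 and f = 32 − 14 = 18.

10 defective items and 18 good items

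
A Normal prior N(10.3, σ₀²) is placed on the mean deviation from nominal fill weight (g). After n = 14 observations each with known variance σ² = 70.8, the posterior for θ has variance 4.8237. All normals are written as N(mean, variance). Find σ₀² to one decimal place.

For the Normal–Normal model with known σ², precisions add: τ_n = τ₀ + n/σ².
So 1/σ₀² = 1/4.8237 − 14/70.8 = 0.207310 − 0.197740 = 0.009570.
Hence σ₀² = 1/0.009570 ≈ 104.5.

σ₀² = 104.5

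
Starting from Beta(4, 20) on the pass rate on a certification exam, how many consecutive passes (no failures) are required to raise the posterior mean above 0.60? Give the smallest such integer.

k = 27

After k passes and 0 failures the posterior is Beta(4+k, 20), with mean (4+k)/(4+20+k).
Set (4+k)/(24+k) > 0.60 and solve: k > (0.60·24 − 4)/(1 − 0.60) = 26.000.
The smallest integer exceeding 26.000 is 27, and checking k=27: (31)/(51) = 0.6078 > 0.60.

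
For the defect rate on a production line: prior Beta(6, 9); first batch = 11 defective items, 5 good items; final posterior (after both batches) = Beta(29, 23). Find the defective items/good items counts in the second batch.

12 defective items and 9 good items

Because Beta–binomial updating is additive in the counts, the combined data contributed (α_post−α_prior, β_post−β_prior) successes and failures.
Total across both batches: 29−6=23 defective items, 23−9=14 good items.
Subtract the first batch: 23−11=12 defective items and 14−5=9 good items.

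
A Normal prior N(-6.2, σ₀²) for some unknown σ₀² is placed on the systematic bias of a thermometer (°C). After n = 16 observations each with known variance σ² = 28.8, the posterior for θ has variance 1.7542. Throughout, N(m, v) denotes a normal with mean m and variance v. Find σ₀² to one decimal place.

For the Normal–Normal model with known σ², precisions add: τ_n = τ₀ + n/σ².
So 1/σ₀² = 1/1.7542 − 16/28.8 = 0.570060 − 0.555556 = 0.014504.
Hence σ₀² = 1/0.014504 ≈ 68.9.

σ₀² = 68.9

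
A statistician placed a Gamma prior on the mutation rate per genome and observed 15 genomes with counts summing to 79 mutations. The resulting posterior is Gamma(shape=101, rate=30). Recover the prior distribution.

Gamma–Poisson conjugacy: posterior shape = α + Σxᵢ, posterior rate = β + n.
So α = 101 − 79 = 22 and β = 30 − 15 = 15.

Gamma(shape=22, rate=15)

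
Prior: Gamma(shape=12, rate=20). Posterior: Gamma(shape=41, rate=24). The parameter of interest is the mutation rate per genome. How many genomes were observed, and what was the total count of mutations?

A Gamma(α, β) prior (rate parametrization) on a Poisson rate with n observations summing to S gives posterior Gamma(α+S, β+n).
Matching: Σxᵢ = 41 − 12 = 29 and n = 24 − 20 = 4.

n = 4 genomes with total 29 mutations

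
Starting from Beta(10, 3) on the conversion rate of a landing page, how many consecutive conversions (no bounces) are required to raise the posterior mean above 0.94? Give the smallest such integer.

k = 38

After k conversions and 0 bounces the posterior is Beta(10+k, 3), with mean (10+k)/(10+3+k).
Set (10+k)/(13+k) > 0.94 and solve: k > (0.94·13 − 10)/(1 − 0.94) = 37.000.
The smallest integer exceeding 37.000 is 38.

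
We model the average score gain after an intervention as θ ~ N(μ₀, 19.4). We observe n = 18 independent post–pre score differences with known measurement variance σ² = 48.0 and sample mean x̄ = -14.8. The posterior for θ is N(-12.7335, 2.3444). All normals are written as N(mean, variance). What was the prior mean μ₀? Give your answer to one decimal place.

The posterior mean is a precision-weighted average: μ_n = (τ₀μ₀ + τ_data·x̄)/(τ₀+τ_data), with τ₀=1/σ₀² and τ_data=n/σ².
Here τ₀ = 1/19.4 = 0.051546 and τ_data = 18/48.0 = 0.375000, so τ_n = 0.426546.
Rearranging for μ₀: μ₀ = (μ_n·τ_n − τ_data·x̄)/τ₀ = (-12.7335·0.426546 − 0.375000·-14.8) / 0.051546 = 0.118577/0.051546 ≈ 2.3.

μ₀ = 2.3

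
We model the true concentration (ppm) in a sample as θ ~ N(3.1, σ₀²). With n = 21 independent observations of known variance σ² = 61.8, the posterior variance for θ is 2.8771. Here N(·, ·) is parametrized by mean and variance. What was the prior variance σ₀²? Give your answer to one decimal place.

σ₀² = 128.8

Posterior precision equals prior precision plus data precision: 1/σ_n² = 1/σ₀² + n/σ².
So 1/σ₀² = 1/2.8771 − 21/61.8 = 0.347572 − 0.339806 = 0.007766.
Hence σ₀² = 1/0.007766 ≈ 128.8.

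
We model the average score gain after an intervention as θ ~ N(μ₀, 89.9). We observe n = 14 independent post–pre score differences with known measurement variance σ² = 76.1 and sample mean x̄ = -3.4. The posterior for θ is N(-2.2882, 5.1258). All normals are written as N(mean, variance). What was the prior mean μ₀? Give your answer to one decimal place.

With known observation variance, the Normal–Normal posterior has precision τ_n = τ₀ + n/σ² and mean μ_n = (τ₀μ₀ + (n/σ²)x̄)/τ_n.
Here τ₀ = 1/89.9 = 0.011123 and τ_data = 14/76.1 = 0.183968, so τ_n = 0.195091.
Rearranging for μ₀: μ₀ = (μ_n·τ_n − τ_data·x̄)/τ₀ = (-2.2882·0.195091 − 0.183968·-3.4) / 0.011123 = 0.179084/0.011123 ≈ 16.1.

μ₀ = 16.1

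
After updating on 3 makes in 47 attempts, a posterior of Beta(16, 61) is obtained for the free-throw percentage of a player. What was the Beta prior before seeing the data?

A Beta(α, β) prior with s successes and f failures in binomial data gives a Beta(α+s, β+f) posterior.
So α = 16 − 3 = 13 and β = 61 − 44 = 17.

Beta(13, 17)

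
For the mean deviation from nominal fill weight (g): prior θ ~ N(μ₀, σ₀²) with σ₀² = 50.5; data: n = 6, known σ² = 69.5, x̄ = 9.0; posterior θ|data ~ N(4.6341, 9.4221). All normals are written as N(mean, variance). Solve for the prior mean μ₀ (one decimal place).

μ₀ = -14.4

The posterior mean is a precision-weighted average: μ_n = (τ₀μ₀ + τ_data·x̄)/(τ₀+τ_data), with τ₀=1/σ₀² and τ_data=n/σ².
Here τ₀ = 1/50.5 = 0.019802 and τ_data = 6/69.5 = 0.086331, so τ_n = 0.106133.
Rearranging for μ₀: μ₀ = (μ_n·τ_n − τ_data·x̄)/τ₀ = (4.6341·0.106133 − 0.086331·9.0) / 0.019802 = -0.285148/0.019802 ≈ -14.4.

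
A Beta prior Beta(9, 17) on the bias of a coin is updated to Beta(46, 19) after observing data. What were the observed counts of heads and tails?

A Beta(α, β) prior with s successes and f failures in binomial data gives a Beta(α+s, β+f) posterior.
So s = 46 − 9 = 37 and f = 19 − 17 = 2.

37 heads and 2 tails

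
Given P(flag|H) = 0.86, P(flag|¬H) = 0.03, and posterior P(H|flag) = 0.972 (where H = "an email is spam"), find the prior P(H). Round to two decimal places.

Bayes' rule in odds form gives O(H|E) = O(H)·[P(E|H)/P(E|¬H)], hence O(H) = O(H|E)/LR.
Posterior odds = 0.972/(1−0.972) = 34.7143. LR = 0.86/0.03 = 28.6667.
Prior odds = 34.7143/28.6667 = 1.2110, so P(H) = 1.2110/(1+1.2110) ≈ 0.55.

P(H) = 0.55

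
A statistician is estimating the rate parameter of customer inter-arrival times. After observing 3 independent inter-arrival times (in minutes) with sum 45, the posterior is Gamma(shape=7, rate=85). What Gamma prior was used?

For an exponential likelihood with a Gamma(α, β) prior on the rate, n observations with total T give posterior Gamma(α+n, β+T).
So α = 7 − 3 = 4 and β = 85 − 45 = 40.

Gamma(shape=4, rate=40)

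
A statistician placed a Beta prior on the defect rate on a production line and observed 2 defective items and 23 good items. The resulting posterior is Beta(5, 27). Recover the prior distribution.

Beta(3, 4)

Under Beta–binomial conjugacy the posterior parameters are (a+s, b+f).
So a = 5 − 2 = 3 and b = 27 − 23 = 4.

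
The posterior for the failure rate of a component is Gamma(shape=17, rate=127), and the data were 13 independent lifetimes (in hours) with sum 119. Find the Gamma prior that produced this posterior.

Gamma(shape=4, rate=8)

Gamma–exponential conjugacy: posterior shape = α + n, posterior rate = β + Σtᵢ.
So α = 17 − 13 = 4 and β = 127 − 119 = 8.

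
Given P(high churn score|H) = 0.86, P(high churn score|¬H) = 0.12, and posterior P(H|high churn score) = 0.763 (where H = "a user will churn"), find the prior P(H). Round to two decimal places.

In odds form, posterior odds = prior odds × likelihood ratio, so prior odds = posterior odds ÷ LR.
Posterior odds = 0.763/(1−0.763) = 3.2194. LR = 0.86/0.12 = 7.1667.
Prior odds = 3.2194/7.1667 = 0.4492, so P(H) = 0.4492/(1+0.4492) ≈ 0.31.

P(H) = 0.31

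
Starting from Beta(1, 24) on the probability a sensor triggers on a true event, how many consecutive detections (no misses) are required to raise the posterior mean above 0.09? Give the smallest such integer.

k = 2

After k detections and 0 misses the posterior is Beta(1+k, 24), with mean (1+k)/(1+24+k).
Set (1+k)/(25+k) > 0.09 and solve: k > (0.09·25 − 1)/(1 − 0.09) = 1.374.
The smallest integer exceeding 1.374 is 2.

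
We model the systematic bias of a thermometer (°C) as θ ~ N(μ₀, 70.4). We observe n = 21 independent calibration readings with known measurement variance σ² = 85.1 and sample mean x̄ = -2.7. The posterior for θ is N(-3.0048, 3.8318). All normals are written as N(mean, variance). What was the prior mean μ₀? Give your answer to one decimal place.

μ₀ = -8.3

With known observation variance, the Normal–Normal posterior has precision τ_n = τ₀ + n/σ² and mean μ_n = (τ₀μ₀ + (n/σ²)x̄)/τ_n.
Here τ₀ = 1/70.4 = 0.014205 and τ_data = 21/85.1 = 0.246769, so τ_n = 0.260974.
Rearranging for μ₀: μ₀ = (μ_n·τ_n − τ_data·x̄)/τ₀ = (-3.0048·0.260974 − 0.246769·-2.7) / 0.014205 = -0.117898/0.014205 ≈ -8.3.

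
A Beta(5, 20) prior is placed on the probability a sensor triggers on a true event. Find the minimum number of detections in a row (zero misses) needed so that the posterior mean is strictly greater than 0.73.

After k detections and 0 misses the posterior is Beta(5+k, 20), with mean (5+k)/(5+20+k).
Set (5+k)/(25+k) > 0.73 and solve: k > (0.73·25 − 5)/(1 − 0.73) = 49.074.
The smallest integer exceeding 49.074 is 50, and checking k=50: (55)/(75) = 0.7333 > 0.73.

k = 50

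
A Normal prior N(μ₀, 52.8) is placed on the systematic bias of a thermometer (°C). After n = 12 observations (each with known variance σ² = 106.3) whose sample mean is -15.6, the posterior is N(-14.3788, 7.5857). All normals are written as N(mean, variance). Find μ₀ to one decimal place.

With known observation variance, the Normal–Normal posterior has precision τ_n = τ₀ + n/σ² and mean μ_n = (τ₀μ₀ + (n/σ²)x̄)/τ_n.
Here τ₀ = 1/52.8 = 0.018939 and τ_data = 12/106.3 = 0.112888, so τ_n = 0.131827.
Rearranging for μ₀: μ₀ = (μ_n·τ_n − τ_data·x̄)/τ₀ = (-14.3788·0.131827 − 0.112888·-15.6) / 0.018939 = -0.134461/0.018939 ≈ -7.1.

μ₀ = -7.1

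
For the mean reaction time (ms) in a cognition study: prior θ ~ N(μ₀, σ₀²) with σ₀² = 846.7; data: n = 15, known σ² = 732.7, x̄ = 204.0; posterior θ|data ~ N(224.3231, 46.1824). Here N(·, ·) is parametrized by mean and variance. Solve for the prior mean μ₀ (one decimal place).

μ₀ = 576.6

With known observation variance, the Normal–Normal posterior has precision τ_n = τ₀ + n/σ² and mean μ_n = (τ₀μ₀ + (n/σ²)x̄)/τ_n.
Here τ₀ = 1/846.7 = 0.001181 and τ_data = 15/732.7 = 0.020472, so τ_n = 0.021653.
Rearranging for μ₀: μ₀ = (μ_n·τ_n − τ_data·x̄)/τ₀ = (224.3231·0.021653 − 0.020472·204.0) / 0.001181 = 0.680980/0.001181 ≈ 576.6.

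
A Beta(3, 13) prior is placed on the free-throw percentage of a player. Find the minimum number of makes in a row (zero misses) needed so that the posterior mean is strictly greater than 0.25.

After k makes and 0 misses the posterior is Beta(3+k, 13), with mean (3+k)/(3+13+k).
Set (3+k)/(16+k) > 0.25 and solve: k > (0.25·16 − 3)/(1 − 0.25) = 1.333.
The smallest integer exceeding 1.333 is 2, and checking k=2: (5)/(18) = 0.2778 > 0.25.

k = 2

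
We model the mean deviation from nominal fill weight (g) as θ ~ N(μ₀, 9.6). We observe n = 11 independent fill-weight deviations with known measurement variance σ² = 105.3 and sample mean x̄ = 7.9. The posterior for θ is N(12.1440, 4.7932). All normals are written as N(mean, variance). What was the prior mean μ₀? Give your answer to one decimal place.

μ₀ = 16.4

With known observation variance, the Normal–Normal posterior has precision τ_n = τ₀ + n/σ² and mean μ_n = (τ₀μ₀ + (n/σ²)x̄)/τ_n.
Here τ₀ = 1/9.6 = 0.104167 and τ_data = 11/105.3 = 0.104463, so τ_n = 0.208630.
Rearranging for μ₀: μ₀ = (μ_n·τ_n − τ_data·x̄)/τ₀ = (12.1440·0.208630 − 0.104463·7.9) / 0.104167 = 1.708345/0.104167 ≈ 16.4.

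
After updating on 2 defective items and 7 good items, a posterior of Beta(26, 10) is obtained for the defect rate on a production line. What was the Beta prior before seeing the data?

Under Beta–binomial conjugacy the posterior parameters are (a+s, b+f).
So a = 26 − 2 = 24 and b = 10 − 7 = 3.

Beta(24, 3)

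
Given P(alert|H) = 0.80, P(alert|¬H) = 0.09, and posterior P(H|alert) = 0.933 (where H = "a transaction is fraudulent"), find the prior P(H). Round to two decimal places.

P(H) = 0.61

In odds form, posterior odds = prior odds × likelihood ratio, so prior odds = posterior odds ÷ LR.
Posterior odds = 0.933/(1−0.933) = 13.9254. LR = 0.80/0.09 = 8.8889.
Prior odds = 13.9254/8.8889 = 1.5666, so P(H) = 1.5666/(1+1.5666) ≈ 0.61.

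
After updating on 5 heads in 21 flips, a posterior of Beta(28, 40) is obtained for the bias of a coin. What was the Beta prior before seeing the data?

Beta(23, 24)

Under Beta–binomial conjugacy the posterior parameters are (α+s, β+f).
Subtract the data counts: 28−5=23, 40−16=24.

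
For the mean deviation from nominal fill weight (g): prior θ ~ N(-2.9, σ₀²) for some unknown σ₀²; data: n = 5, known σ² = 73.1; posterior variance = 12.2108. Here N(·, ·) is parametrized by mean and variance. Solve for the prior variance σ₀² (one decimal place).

σ₀² = 74.1

Posterior precision equals prior precision plus data precision: 1/σ_n² = 1/σ₀² + n/σ².
So 1/σ₀² = 1/12.2108 − 5/73.1 = 0.081895 − 0.068399 = 0.013496.
Hence σ₀² = 1/0.013496 ≈ 74.1.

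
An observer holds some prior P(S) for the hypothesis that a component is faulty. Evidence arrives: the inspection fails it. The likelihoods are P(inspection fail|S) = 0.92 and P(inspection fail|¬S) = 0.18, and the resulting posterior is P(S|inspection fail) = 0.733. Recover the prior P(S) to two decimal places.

P(S) = 0.35

In odds form, posterior odds = prior odds × likelihood ratio, so prior odds = posterior odds ÷ LR.
Posterior odds = 0.733/(1−0.733) = 2.7453. LR = 0.92/0.18 = 5.1111.
Prior odds = 2.7453/5.1111 = 0.5371, so P(S) = 0.5371/(1+0.5371) ≈ 0.35.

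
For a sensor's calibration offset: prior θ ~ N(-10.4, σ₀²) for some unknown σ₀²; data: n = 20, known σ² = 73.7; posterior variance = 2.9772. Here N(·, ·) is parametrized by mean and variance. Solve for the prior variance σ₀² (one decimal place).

Posterior precision equals prior precision plus data precision: 1/σ_n² = 1/σ₀² + n/σ².
So 1/σ₀² = 1/2.9772 − 20/73.7 = 0.335886 − 0.271370 = 0.064516.
Hence σ₀² = 1/0.064516 ≈ 15.5.

σ₀² = 15.5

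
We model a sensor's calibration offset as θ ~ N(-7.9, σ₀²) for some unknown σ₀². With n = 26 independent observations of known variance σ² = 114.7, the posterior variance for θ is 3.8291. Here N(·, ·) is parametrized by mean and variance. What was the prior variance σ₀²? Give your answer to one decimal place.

σ₀² = 29.0

For the Normal–Normal model with known σ², precisions add: τ_n = τ₀ + n/σ².
So 1/σ₀² = 1/3.8291 − 26/114.7 = 0.261158 − 0.226678 = 0.034480.
Hence σ₀² = 1/0.034480 ≈ 29.0.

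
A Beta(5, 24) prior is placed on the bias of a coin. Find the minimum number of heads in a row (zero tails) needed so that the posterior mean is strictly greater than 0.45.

k = 15

After k heads and 0 tails the posterior is Beta(5+k, 24), with mean (5+k)/(5+24+k).
Set (5+k)/(29+k) > 0.45 and solve: k > (0.45·29 − 5)/(1 − 0.45) = 14.636.
The smallest integer exceeding 14.636 is 15, and checking k=15: (20)/(44) = 0.4545 > 0.45.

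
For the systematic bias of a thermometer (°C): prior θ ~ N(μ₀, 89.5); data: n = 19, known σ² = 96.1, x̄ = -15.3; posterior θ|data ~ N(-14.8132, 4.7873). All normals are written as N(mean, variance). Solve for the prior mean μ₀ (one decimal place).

The posterior mean is a precision-weighted average: μ_n = (τ₀μ₀ + τ_data·x̄)/(τ₀+τ_data), with τ₀=1/σ₀² and τ_data=n/σ².
Here τ₀ = 1/89.5 = 0.011173 and τ_data = 19/96.1 = 0.197711, so τ_n = 0.208884.
Rearranging for μ₀: μ₀ = (μ_n·τ_n − τ_data·x̄)/τ₀ = (-14.8132·0.208884 − 0.197711·-15.3) / 0.011173 = -0.069262/0.011173 ≈ -6.2.

μ₀ = -6.2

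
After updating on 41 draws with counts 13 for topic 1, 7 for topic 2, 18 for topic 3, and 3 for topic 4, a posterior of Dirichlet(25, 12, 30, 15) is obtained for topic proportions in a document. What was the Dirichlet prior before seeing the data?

For a Dirichlet(α) prior with multinomial counts c, the posterior is Dirichlet(α + c) componentwise.
Subtract each count from the matching posterior parameter: 25−13=12, 12−7=5, 30−18=12, 15−3=12.

Dirichlet(12, 5, 12, 12)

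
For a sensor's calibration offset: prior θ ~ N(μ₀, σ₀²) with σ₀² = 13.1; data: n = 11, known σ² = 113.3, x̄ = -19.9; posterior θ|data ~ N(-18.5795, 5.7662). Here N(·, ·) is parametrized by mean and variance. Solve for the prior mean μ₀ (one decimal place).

μ₀ = -16.9

With known observation variance, the Normal–Normal posterior has precision τ_n = τ₀ + n/σ² and mean μ_n = (τ₀μ₀ + (n/σ²)x̄)/τ_n.
Here τ₀ = 1/13.1 = 0.076336 and τ_data = 11/113.3 = 0.097087, so τ_n = 0.173423.
Rearranging for μ₀: μ₀ = (μ_n·τ_n − τ_data·x̄)/τ₀ = (-18.5795·0.173423 − 0.097087·-19.9) / 0.076336 = -1.290081/0.076336 ≈ -16.9.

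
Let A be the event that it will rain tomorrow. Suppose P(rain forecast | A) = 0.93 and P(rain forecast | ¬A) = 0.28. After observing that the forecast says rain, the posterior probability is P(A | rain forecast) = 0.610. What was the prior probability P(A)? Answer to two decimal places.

P(A) = 0.32

In odds form, posterior odds = prior odds × likelihood ratio, so prior odds = posterior odds ÷ LR.
Posterior odds = 0.610/(1−0.610) = 1.5641. LR = 0.93/0.28 = 3.3214.
Prior odds = 1.5641/3.3214 = 0.4709, so P(A) = 0.4709/(1+0.4709) ≈ 0.32.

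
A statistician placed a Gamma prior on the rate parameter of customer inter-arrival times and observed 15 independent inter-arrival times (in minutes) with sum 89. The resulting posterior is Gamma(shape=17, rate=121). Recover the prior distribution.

Gamma(shape=2, rate=32)

Gamma–exponential conjugacy: posterior shape = α + n, posterior rate = β + Σtᵢ.
So α = 17 − 15 = 2 and β = 121 − 89 = 32.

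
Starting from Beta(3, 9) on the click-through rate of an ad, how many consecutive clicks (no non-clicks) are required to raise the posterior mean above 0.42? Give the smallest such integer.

k = 4

After k clicks and 0 non-clicks the posterior is Beta(3+k, 9), with mean (3+k)/(3+9+k).
Set (3+k)/(12+k) > 0.42 and solve: k > (0.42·12 − 3)/(1 − 0.42) = 3.517.
The smallest integer exceeding 3.517 is 4, and checking k=4: (7)/(16) = 0.4375 > 0.42.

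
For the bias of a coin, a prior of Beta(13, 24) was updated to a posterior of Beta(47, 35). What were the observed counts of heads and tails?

34 heads and 11 tails

Under Beta–binomial conjugacy the posterior parameters are (α+s, β+f).
Match parameters: s=47−13=34, f=35−24=11.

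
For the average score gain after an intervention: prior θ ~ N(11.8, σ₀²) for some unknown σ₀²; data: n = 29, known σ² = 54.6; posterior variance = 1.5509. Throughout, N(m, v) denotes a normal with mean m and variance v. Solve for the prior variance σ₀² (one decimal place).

σ₀² = 8.8

For the Normal–Normal model with known σ², precisions add: τ_n = τ₀ + n/σ².
So 1/σ₀² = 1/1.5509 − 29/54.6 = 0.644787 − 0.531136 = 0.113651.
Hence σ₀² = 1/0.113651 ≈ 8.8.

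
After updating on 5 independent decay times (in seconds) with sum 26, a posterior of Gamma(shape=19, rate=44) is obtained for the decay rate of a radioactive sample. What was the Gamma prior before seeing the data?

Gamma(shape=14, rate=18)

For an exponential likelihood with a Gamma(α, β) prior on the rate, n observations with total T give posterior Gamma(α+n, β+T).
So α = 19 − 5 = 14 and β = 44 − 26 = 18.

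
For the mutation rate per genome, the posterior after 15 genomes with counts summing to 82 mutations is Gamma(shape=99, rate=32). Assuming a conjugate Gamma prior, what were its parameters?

A Gamma(α, β) prior (rate parametrization) on a Poisson rate with n observations summing to S gives posterior Gamma(α+S, β+n).
So α = 99 − 82 = 17 and β = 32 − 15 = 17.

Gamma(shape=17, rate=17)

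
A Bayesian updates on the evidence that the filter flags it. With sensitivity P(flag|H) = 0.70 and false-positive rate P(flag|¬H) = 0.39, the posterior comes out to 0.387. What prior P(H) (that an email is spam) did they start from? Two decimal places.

Bayes' rule in odds form gives O(H|E) = O(H)·[P(E|H)/P(E|¬H)], hence O(H) = O(H|E)/LR.
Posterior odds = 0.387/(1−0.387) = 0.6313. LR = 0.70/0.39 = 1.7949.
Prior odds = 0.6313/1.7949 = 0.3517, so P(H) = 0.3517/(1+0.3517) ≈ 0.26.

P(H) = 0.26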